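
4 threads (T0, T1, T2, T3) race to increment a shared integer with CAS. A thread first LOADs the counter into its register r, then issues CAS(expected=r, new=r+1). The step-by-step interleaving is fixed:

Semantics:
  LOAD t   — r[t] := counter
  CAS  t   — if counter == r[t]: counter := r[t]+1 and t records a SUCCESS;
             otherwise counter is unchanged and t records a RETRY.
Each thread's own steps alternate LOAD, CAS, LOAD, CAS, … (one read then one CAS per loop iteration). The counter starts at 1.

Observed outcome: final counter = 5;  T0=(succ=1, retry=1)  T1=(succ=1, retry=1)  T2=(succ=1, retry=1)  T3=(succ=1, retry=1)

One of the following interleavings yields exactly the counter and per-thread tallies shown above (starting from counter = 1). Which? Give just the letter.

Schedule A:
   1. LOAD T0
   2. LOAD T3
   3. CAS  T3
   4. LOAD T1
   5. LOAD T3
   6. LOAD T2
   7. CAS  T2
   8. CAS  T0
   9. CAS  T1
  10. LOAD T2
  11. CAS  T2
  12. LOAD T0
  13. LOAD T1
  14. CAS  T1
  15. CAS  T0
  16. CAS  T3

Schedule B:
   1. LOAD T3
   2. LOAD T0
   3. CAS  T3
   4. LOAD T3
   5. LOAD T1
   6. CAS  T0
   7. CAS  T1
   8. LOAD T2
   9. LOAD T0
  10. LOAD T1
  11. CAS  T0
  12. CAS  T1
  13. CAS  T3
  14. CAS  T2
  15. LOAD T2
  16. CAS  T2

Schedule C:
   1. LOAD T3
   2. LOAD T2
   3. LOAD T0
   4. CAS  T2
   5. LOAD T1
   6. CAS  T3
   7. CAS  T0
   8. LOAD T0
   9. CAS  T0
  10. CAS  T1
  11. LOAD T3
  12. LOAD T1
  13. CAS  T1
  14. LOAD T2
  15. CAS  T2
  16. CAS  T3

B

Simulating candidate B:
#1 T3 reads 1
#2 T0 reads 1
#3 T3 CAS(1→2) writes; counter now 2
#4 T3 reads 2
#5 T1 reads 2
#6 T0 CAS(1→2) fails; counter now 2
#7 T1 CAS(2→3) writes; counter now 3
#8 T2 reads 3
#9 T0 reads 3
#10 T1 reads 3
#11 T0 CAS(3→4) writes; counter now 4
#12 T1 CAS(3→4) fails; counter now 4
#13 T3 CAS(2→3) fails; counter now 4
#14 T2 CAS(3→4) fails; counter now 4
#15 T2 reads 4
#16 T2 CAS(4→5) writes; counter now 5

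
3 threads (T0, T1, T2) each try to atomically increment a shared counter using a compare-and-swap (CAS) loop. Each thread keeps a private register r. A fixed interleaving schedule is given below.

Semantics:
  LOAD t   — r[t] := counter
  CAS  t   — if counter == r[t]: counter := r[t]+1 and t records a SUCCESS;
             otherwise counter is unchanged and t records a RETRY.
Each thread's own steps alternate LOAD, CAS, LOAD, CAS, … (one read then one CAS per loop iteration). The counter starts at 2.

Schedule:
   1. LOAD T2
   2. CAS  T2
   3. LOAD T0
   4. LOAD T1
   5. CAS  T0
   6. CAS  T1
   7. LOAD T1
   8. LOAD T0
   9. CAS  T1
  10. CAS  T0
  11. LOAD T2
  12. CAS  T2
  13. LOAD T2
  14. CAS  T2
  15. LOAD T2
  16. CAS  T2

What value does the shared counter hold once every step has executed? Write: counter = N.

counter = 8

step 1: T2 LOAD ⇒ load; ctr=2 reg=2
step 2: T2 CAS ⇒ ok; ctr=3 reg=2
step 3: T0 LOAD ⇒ load; ctr=3 reg=3
step 4: T1 LOAD ⇒ load; ctr=3 reg=3
step 5: T0 CAS ⇒ ok; ctr=4 reg=3
step 6: T1 CAS ⇒ retry; ctr=4 reg=3
step 7: T1 LOAD ⇒ load; ctr=4 reg=4
step 8: T0 LOAD ⇒ load; ctr=4 reg=4
step 9: T1 CAS ⇒ ok; ctr=5 reg=4
step 10: T0 CAS ⇒ retry; ctr=5 reg=4
step 11: T2 LOAD ⇒ load; ctr=5 reg=5
step 12: T2 CAS ⇒ ok; ctr=6 reg=5
step 13: T2 LOAD ⇒ load; ctr=6 reg=6
step 14: T2 CAS ⇒ ok; ctr=7 reg=6
step 15: T2 LOAD ⇒ load; ctr=7 reg=7
step 16: T2 CAS ⇒ ok; ctr=8 reg=7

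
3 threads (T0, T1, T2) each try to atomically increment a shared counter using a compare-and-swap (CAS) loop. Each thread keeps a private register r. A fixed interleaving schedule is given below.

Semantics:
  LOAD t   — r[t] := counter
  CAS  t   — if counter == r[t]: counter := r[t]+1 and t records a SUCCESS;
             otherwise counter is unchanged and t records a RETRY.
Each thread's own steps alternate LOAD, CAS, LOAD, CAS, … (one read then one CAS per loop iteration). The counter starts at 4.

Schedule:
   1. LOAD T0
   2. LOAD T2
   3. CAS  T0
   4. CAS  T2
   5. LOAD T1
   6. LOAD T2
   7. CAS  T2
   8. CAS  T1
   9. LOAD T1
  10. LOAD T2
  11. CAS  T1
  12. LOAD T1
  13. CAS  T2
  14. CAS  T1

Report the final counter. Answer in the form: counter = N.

counter = 8

#1 T0 reads 4
#2 T2 reads 4
#3 T0 CAS(4→5) writes; counter now 5
#4 T2 CAS(4→5) fails; counter now 5
#5 T1 reads 5
#6 T2 reads 5
#7 T2 CAS(5→6) writes; counter now 6
#8 T1 CAS(5→6) fails; counter now 6
#9 T1 reads 6
#10 T2 reads 6
#11 T1 CAS(6→7) writes; counter now 7
#12 T1 reads 7
#13 T2 CAS(6→7) fails; counter now 7
#14 T1 CAS(7→8) writes; counter now 8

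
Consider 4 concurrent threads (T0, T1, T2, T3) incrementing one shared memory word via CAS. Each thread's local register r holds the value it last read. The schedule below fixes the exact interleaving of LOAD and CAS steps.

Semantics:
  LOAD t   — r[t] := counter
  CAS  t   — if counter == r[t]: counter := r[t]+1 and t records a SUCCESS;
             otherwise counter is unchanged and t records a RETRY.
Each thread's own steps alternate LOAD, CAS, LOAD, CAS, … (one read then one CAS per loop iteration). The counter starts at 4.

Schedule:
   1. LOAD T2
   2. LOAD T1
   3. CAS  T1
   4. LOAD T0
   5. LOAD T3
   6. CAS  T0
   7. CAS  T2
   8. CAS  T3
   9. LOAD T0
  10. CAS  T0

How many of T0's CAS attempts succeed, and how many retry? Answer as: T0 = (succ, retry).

1. LOAD T2 → mem=4 r[T2]=4 [LOAD]
2. LOAD T1 → mem=4 r[T1]=4 [LOAD]
3. CAS T1 → mem=5 r[T1]=4 [OK]
4. LOAD T0 → mem=5 r[T0]=5 [LOAD]
5. LOAD T3 → mem=5 r[T3]=5 [LOAD]
6. CAS T0 → mem=6 r[T0]=5 [OK]
7. CAS T2 → mem=6 r[T2]=4 [RETRY]
8. CAS T3 → mem=6 r[T3]=5 [RETRY]
9. LOAD T0 → mem=6 r[T0]=6 [LOAD]
10. CAS T0 → mem=7 r[T0]=6 [OK]

T0 = (2, 0)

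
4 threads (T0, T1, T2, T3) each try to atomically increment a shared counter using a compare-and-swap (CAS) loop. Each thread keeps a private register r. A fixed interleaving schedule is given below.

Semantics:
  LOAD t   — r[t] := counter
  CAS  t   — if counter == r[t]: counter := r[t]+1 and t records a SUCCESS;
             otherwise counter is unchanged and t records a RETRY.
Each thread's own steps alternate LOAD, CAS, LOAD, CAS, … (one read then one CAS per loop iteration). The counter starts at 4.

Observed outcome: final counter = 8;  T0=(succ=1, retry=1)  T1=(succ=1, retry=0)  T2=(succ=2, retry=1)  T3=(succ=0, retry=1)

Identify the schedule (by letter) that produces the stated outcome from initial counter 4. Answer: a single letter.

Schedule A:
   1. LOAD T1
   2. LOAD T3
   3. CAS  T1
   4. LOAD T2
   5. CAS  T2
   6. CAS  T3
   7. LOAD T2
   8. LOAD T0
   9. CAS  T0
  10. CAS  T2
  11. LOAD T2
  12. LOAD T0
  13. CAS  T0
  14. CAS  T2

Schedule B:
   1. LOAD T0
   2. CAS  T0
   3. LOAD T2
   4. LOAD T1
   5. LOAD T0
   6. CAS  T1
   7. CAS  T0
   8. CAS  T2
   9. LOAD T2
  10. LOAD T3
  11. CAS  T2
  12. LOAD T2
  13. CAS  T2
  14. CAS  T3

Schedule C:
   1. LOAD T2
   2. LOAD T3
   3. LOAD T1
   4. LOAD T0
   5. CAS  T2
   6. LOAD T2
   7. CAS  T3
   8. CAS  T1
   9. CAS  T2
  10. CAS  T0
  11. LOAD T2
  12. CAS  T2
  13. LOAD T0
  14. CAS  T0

B

Simulating candidate B:
[1] T0.load  rd  (counter 4, T0.r 4)
[2] T0.cas  hit  (counter 5, T0.r 4)
[3] T2.load  rd  (counter 5, T2.r 5)
[4] T1.load  rd  (counter 5, T1.r 5)
[5] T0.load  rd  (counter 5, T0.r 5)
[6] T1.cas  hit  (counter 6, T1.r 5)
[7] T0.cas  miss  (counter 6, T0.r 5)
[8] T2.cas  miss  (counter 6, T2.r 5)
[9] T2.load  rd  (counter 6, T2.r 6)
[10] T3.load  rd  (counter 6, T3.r 6)
[11] T2.cas  hit  (counter 7, T2.r 6)
[12] T2.load  rd  (counter 7, T2.r 7)
[13] T2.cas  hit  (counter 8, T2.r 7)
[14] T3.cas  miss  (counter 8, T3.r 6)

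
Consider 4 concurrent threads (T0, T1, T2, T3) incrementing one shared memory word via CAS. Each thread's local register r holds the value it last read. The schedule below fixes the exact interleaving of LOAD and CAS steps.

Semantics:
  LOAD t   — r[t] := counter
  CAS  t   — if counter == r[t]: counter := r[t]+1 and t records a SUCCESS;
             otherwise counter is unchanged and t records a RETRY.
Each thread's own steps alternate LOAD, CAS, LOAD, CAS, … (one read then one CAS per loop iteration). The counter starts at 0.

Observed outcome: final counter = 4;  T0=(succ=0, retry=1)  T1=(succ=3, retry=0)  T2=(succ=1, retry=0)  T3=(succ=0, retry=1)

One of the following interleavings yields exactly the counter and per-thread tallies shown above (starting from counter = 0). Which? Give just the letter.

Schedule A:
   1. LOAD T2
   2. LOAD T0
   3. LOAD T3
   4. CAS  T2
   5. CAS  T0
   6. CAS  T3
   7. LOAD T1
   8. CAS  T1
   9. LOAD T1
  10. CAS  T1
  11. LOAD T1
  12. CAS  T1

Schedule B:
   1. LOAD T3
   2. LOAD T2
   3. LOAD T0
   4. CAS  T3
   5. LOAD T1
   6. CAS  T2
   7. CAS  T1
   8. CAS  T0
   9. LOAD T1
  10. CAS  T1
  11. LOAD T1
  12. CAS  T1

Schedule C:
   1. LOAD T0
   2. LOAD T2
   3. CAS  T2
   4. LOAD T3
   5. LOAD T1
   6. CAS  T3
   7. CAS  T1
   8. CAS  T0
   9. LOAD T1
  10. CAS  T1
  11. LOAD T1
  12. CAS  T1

A

Run A:
T2 LOAD — after: cnt=0, r=0 — load
T0 LOAD — after: cnt=0, r=0 — load
T3 LOAD — after: cnt=0, r=0 — load
T2 CAS — after: cnt=1, r=0 — ok
T0 CAS — after: cnt=1, r=0 — retry
T3 CAS — after: cnt=1, r=0 — retry
T1 LOAD — after: cnt=1, r=1 — load
T1 CAS — after: cnt=2, r=1 — ok
T1 LOAD — after: cnt=2, r=2 — load
T1 CAS — after: cnt=3, r=2 — ok
T1 LOAD — after: cnt=3, r=3 — load
T1 CAS — after: cnt=4, r=3 — ok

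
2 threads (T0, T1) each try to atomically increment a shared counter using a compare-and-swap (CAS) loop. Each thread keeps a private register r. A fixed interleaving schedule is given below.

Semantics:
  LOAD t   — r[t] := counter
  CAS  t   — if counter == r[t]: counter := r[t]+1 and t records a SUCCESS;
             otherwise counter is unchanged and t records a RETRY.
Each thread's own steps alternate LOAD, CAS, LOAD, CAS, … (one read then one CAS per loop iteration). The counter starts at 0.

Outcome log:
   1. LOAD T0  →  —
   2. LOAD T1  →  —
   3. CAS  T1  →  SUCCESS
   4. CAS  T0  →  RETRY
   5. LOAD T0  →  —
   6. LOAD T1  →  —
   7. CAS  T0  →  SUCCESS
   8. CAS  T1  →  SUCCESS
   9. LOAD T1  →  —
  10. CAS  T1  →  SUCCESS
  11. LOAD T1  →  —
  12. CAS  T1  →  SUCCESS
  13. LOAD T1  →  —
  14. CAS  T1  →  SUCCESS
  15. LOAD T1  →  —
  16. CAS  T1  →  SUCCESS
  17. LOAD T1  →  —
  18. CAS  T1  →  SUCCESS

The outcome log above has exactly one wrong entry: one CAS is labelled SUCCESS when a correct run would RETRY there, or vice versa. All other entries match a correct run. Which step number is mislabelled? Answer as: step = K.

Reference trace:
   1) LOAD T0:  M=0  r_T0=0
   2) LOAD T1:  M=0  r_T1=0
   3) CAS  T1:  M=1  r_T1=0 ✓
   4) CAS  T0:  M=1  r_T0=0 ✗
   5) LOAD T0:  M=1  r_T0=1
   6) LOAD T1:  M=1  r_T1=1
   7) CAS  T0:  M=2  r_T0=1 ✓
   8) CAS  T1:  M=2  r_T1=1 ✗
   9) LOAD T1:  M=2  r_T1=2
  10) CAS  T1:  M=3  r_T1=2 ✓
  11) LOAD T1:  M=3  r_T1=3
  12) CAS  T1:  M=4  r_T1=3 ✓
  13) LOAD T1:  M=4  r_T1=4
  14) CAS  T1:  M=5  r_T1=4 ✓
  15) LOAD T1:  M=5  r_T1=5
  16) CAS  T1:  M=6  r_T1=5 ✓
  17) LOAD T1:  M=6  r_T1=6
  18) CAS  T1:  M=7  r_T1=6 ✓
Log disagrees first at step 8.

step = 8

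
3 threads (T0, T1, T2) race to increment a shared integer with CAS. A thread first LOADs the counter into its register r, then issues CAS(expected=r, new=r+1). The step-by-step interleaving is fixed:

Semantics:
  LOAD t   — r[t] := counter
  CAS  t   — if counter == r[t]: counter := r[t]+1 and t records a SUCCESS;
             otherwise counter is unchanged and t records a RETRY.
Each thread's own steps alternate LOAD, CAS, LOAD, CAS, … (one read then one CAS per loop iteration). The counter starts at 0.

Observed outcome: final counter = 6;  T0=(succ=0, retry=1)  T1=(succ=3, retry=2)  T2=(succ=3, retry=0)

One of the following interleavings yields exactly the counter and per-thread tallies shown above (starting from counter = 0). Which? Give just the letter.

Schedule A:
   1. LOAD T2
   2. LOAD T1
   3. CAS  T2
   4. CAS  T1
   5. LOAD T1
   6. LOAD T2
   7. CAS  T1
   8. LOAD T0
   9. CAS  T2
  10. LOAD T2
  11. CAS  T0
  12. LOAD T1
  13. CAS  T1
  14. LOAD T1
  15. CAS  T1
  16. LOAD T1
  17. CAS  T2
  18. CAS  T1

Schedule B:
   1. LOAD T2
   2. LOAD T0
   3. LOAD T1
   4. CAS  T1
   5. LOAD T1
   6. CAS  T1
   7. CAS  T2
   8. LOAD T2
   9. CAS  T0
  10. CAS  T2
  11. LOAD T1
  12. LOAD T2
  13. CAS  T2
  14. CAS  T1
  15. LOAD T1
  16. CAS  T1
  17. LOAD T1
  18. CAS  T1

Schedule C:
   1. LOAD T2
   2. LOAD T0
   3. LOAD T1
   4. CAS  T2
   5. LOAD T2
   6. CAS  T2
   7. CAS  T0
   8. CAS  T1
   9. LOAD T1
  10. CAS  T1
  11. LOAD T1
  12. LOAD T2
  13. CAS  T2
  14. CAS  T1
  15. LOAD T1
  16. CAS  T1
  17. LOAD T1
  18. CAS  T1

Tracing schedule C:
[1] T2.load  rd  (counter 0, T2.r 0)
[2] T0.load  rd  (counter 0, T0.r 0)
[3] T1.load  rd  (counter 0, T1.r 0)
[4] T2.cas  hit  (counter 1, T2.r 0)
[5] T2.load  rd  (counter 1, T2.r 1)
[6] T2.cas  hit  (counter 2, T2.r 1)
[7] T0.cas  miss  (counter 2, T0.r 0)
[8] T1.cas  miss  (counter 2, T1.r 0)
[9] T1.load  rd  (counter 2, T1.r 2)
[10] T1.cas  hit  (counter 3, T1.r 2)
[11] T1.load  rd  (counter 3, T1.r 3)
[12] T2.load  rd  (counter 3, T2.r 3)
[13] T2.cas  hit  (counter 4, T2.r 3)
[14] T1.cas  miss  (counter 4, T1.r 3)
[15] T1.load  rd  (counter 4, T1.r 4)
[16] T1.cas  hit  (counter 5, T1.r 4)
[17] T1.load  rd  (counter 5, T1.r 5)
[18] T1.cas  hit  (counter 6, T1.r 5)

C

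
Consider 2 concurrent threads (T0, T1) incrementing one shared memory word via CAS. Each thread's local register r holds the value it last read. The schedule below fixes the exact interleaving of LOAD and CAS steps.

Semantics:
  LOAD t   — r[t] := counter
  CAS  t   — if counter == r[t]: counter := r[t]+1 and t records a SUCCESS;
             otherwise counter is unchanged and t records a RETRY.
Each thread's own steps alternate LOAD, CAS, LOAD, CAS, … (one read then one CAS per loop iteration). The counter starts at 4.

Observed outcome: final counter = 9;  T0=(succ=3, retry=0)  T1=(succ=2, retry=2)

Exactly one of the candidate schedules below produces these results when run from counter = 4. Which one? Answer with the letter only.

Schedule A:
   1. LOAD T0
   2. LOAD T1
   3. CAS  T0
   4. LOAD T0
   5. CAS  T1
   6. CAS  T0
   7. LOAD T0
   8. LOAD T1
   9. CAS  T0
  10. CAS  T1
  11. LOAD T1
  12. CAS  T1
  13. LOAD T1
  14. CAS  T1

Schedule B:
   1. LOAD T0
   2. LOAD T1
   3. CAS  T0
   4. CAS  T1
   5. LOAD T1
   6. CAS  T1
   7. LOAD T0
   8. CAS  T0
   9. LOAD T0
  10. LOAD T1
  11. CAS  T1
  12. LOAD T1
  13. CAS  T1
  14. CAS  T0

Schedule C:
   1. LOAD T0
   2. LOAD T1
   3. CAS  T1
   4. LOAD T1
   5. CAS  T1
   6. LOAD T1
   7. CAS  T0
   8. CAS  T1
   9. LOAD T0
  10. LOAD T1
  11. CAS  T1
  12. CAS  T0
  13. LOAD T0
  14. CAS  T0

A

Simulating candidate A:
step 1: T0 LOAD ⇒ load; ctr=4 reg=4
step 2: T1 LOAD ⇒ load; ctr=4 reg=4
step 3: T0 CAS ⇒ ok; ctr=5 reg=4
step 4: T0 LOAD ⇒ load; ctr=5 reg=5
step 5: T1 CAS ⇒ retry; ctr=5 reg=4
step 6: T0 CAS ⇒ ok; ctr=6 reg=5
step 7: T0 LOAD ⇒ load; ctr=6 reg=6
step 8: T1 LOAD ⇒ load; ctr=6 reg=6
step 9: T0 CAS ⇒ ok; ctr=7 reg=6
step 10: T1 CAS ⇒ retry; ctr=7 reg=6
step 11: T1 LOAD ⇒ load; ctr=7 reg=7
step 12: T1 CAS ⇒ ok; ctr=8 reg=7
step 13: T1 LOAD ⇒ load; ctr=8 reg=8
step 14: T1 CAS ⇒ ok; ctr=9 reg=8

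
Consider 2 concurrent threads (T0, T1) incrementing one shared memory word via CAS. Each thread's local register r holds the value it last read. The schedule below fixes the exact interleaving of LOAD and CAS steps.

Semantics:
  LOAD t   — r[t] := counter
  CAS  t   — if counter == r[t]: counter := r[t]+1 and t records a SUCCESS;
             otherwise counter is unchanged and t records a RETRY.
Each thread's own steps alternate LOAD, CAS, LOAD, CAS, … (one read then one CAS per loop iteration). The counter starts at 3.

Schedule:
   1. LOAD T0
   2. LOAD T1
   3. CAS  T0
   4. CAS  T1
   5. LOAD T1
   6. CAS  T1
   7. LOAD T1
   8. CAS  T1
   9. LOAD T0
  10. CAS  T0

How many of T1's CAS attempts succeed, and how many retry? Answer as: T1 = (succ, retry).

1. LOAD T0 → mem=3 r[T0]=3 [LOAD]
2. LOAD T1 → mem=3 r[T1]=3 [LOAD]
3. CAS T0 → mem=4 r[T0]=3 [OK]
4. CAS T1 → mem=4 r[T1]=3 [RETRY]
5. LOAD T1 → mem=4 r[T1]=4 [LOAD]
6. CAS T1 → mem=5 r[T1]=4 [OK]
7. LOAD T1 → mem=5 r[T1]=5 [LOAD]
8. CAS T1 → mem=6 r[T1]=5 [OK]
9. LOAD T0 → mem=6 r[T0]=6 [LOAD]
10. CAS T0 → mem=7 r[T0]=6 [OK]

T1 = (2, 1)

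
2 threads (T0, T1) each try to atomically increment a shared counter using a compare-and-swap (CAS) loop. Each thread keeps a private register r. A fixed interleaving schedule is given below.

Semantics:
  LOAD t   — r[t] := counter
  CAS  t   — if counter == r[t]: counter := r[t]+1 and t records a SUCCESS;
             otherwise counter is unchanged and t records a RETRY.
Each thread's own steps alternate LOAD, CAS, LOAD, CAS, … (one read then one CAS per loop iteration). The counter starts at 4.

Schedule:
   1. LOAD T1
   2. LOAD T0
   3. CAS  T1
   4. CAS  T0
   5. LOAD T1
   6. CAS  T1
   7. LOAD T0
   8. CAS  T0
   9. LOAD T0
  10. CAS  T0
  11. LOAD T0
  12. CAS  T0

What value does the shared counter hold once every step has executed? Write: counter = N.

counter = 9

#1 T1 reads 4
#2 T0 reads 4
#3 T1 CAS(4→5) writes; counter now 5
#4 T0 CAS(4→5) fails; counter now 5
#5 T1 reads 5
#6 T1 CAS(5→6) writes; counter now 6
#7 T0 reads 6
#8 T0 CAS(6→7) writes; counter now 7
#9 T0 reads 7
#10 T0 CAS(7→8) writes; counter now 8
#11 T0 reads 8
#12 T0 CAS(8→9) writes; counter now 9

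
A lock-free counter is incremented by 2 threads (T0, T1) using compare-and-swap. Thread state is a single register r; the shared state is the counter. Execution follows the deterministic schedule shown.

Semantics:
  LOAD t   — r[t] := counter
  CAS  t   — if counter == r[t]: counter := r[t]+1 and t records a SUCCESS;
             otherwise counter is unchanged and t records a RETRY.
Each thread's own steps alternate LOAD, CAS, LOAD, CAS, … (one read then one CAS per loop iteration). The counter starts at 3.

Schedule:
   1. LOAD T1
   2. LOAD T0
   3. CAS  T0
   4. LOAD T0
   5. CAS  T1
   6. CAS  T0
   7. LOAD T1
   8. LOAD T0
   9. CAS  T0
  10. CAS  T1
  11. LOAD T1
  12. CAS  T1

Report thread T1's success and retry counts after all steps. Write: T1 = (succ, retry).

T1 = (1, 2)

T1 LOAD — after: cnt=3, r=3 — load
T0 LOAD — after: cnt=3, r=3 — load
T0 CAS — after: cnt=4, r=3 — ok
T0 LOAD — after: cnt=4, r=4 — load
T1 CAS — after: cnt=4, r=3 — retry
T0 CAS — after: cnt=5, r=4 — ok
T1 LOAD — after: cnt=5, r=5 — load
T0 LOAD — after: cnt=5, r=5 — load
T0 CAS — after: cnt=6, r=5 — ok
T1 CAS — after: cnt=6, r=5 — retry
T1 LOAD — after: cnt=6, r=6 — load
T1 CAS — after: cnt=7, r=6 — ok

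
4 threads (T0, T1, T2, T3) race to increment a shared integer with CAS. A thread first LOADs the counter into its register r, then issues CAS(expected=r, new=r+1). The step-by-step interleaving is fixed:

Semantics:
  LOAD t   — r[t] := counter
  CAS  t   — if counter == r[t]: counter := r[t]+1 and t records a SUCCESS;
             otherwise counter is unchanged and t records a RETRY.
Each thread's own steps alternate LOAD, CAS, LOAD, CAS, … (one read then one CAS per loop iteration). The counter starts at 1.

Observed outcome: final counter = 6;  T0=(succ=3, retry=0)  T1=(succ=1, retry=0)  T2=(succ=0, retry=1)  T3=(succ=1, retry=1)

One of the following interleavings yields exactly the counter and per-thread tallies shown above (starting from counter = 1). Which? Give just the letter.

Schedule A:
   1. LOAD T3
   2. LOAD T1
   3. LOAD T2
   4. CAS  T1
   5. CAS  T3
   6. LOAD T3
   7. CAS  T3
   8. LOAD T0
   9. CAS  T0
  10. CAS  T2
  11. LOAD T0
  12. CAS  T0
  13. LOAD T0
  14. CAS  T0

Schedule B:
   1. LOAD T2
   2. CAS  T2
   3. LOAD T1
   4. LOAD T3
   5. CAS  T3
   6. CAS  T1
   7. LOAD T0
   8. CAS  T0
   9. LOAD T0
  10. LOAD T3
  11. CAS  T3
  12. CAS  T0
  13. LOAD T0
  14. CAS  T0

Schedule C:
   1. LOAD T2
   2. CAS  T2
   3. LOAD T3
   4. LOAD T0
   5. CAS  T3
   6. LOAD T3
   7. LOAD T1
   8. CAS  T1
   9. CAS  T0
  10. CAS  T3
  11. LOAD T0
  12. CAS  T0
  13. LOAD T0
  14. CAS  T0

Simulating candidate A:
#1 T3 reads 1
#2 T1 reads 1
#3 T2 reads 1
#4 T1 CAS(1→2) writes; counter now 2
#5 T3 CAS(1→2) fails; counter now 2
#6 T3 reads 2
#7 T3 CAS(2→3) writes; counter now 3
#8 T0 reads 3
#9 T0 CAS(3→4) writes; counter now 4
#10 T2 CAS(1→2) fails; counter now 4
#11 T0 reads 4
#12 T0 CAS(4→5) writes; counter now 5
#13 T0 reads 5
#14 T0 CAS(5→6) writes; counter now 6

A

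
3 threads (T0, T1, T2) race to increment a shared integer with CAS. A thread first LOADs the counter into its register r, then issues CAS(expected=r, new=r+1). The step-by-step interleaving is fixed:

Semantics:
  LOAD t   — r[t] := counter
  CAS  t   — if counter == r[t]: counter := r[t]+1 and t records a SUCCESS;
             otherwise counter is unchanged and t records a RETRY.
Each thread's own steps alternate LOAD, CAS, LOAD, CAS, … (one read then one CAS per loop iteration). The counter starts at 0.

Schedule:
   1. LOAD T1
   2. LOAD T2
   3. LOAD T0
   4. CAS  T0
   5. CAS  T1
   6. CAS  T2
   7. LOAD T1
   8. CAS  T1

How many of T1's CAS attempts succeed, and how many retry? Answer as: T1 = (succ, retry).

   1) LOAD T1:  M=0  r_T1=0
   2) LOAD T2:  M=0  r_T2=0
   3) LOAD T0:  M=0  r_T0=0
   4) CAS  T0:  M=1  r_T0=0 ✓
   5) CAS  T1:  M=1  r_T1=0 ✗
   6) CAS  T2:  M=1  r_T2=0 ✗
   7) LOAD T1:  M=1  r_T1=1
   8) CAS  T1:  M=2  r_T1=1 ✓

T1 = (1, 1)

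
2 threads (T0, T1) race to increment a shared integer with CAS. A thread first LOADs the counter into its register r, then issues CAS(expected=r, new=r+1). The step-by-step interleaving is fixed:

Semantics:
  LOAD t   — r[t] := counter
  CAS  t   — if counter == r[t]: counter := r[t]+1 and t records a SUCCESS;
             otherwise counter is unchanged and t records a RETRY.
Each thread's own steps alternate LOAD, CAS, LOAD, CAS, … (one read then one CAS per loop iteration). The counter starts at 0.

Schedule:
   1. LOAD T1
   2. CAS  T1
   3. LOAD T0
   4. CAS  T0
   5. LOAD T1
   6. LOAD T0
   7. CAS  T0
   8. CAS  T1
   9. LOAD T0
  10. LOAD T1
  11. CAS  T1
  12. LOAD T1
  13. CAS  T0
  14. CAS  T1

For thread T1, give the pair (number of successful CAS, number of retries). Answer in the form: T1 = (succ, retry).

T1 = (3, 1)

[1] T1.load  rd  (counter 0, T1.r 0)
[2] T1.cas  hit  (counter 1, T1.r 0)
[3] T0.load  rd  (counter 1, T0.r 1)
[4] T0.cas  hit  (counter 2, T0.r 1)
[5] T1.load  rd  (counter 2, T1.r 2)
[6] T0.load  rd  (counter 2, T0.r 2)
[7] T0.cas  hit  (counter 3, T0.r 2)
[8] T1.cas  miss  (counter 3, T1.r 2)
[9] T0.load  rd  (counter 3, T0.r 3)
[10] T1.load  rd  (counter 3, T1.r 3)
[11] T1.cas  hit  (counter 4, T1.r 3)
[12] T1.load  rd  (counter 4, T1.r 4)
[13] T0.cas  miss  (counter 4, T0.r 3)
[14] T1.cas  hit  (counter 5, T1.r 4)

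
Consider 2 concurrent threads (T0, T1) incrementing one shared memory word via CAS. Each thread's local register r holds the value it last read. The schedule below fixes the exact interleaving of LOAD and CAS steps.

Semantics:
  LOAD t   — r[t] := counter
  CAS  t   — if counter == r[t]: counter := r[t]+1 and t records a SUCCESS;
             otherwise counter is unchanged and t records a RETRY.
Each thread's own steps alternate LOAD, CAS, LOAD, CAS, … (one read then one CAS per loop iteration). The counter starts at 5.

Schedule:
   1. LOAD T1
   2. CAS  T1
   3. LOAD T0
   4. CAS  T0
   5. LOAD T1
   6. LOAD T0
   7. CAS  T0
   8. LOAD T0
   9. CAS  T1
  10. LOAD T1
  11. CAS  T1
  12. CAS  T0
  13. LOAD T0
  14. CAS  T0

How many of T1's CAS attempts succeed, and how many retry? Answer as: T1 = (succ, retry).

T1 = (2, 1)

#1 T1 reads 5
#2 T1 CAS(5→6) writes; counter now 6
#3 T0 reads 6
#4 T0 CAS(6→7) writes; counter now 7
#5 T1 reads 7
#6 T0 reads 7
#7 T0 CAS(7→8) writes; counter now 8
#8 T0 reads 8
#9 T1 CAS(7→8) fails; counter now 8
#10 T1 reads 8
#11 T1 CAS(8→9) writes; counter now 9
#12 T0 CAS(8→9) fails; counter now 9
#13 T0 reads 9
#14 T0 CAS(9→10) writes; counter now 10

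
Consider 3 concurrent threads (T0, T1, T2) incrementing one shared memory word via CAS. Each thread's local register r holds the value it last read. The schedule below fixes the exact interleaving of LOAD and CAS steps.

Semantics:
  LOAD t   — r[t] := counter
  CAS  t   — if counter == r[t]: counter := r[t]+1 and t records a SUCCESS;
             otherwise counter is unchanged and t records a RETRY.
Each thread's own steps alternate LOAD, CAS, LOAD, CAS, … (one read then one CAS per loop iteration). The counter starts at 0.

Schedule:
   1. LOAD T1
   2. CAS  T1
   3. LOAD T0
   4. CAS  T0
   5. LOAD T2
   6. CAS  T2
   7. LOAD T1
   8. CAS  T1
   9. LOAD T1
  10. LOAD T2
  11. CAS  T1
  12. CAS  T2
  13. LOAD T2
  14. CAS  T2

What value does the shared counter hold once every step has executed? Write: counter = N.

1. LOAD T1 → mem=0 r[T1]=0 [LOAD]
2. CAS T1 → mem=1 r[T1]=0 [OK]
3. LOAD T0 → mem=1 r[T0]=1 [LOAD]
4. CAS T0 → mem=2 r[T0]=1 [OK]
5. LOAD T2 → mem=2 r[T2]=2 [LOAD]
6. CAS T2 → mem=3 r[T2]=2 [OK]
7. LOAD T1 → mem=3 r[T1]=3 [LOAD]
8. CAS T1 → mem=4 r[T1]=3 [OK]
9. LOAD T1 → mem=4 r[T1]=4 [LOAD]
10. LOAD T2 → mem=4 r[T2]=4 [LOAD]
11. CAS T1 → mem=5 r[T1]=4 [OK]
12. CAS T2 → mem=5 r[T2]=4 [RETRY]
13. LOAD T2 → mem=5 r[T2]=5 [LOAD]
14. CAS T2 → mem=6 r[T2]=5 [OK]

counter = 6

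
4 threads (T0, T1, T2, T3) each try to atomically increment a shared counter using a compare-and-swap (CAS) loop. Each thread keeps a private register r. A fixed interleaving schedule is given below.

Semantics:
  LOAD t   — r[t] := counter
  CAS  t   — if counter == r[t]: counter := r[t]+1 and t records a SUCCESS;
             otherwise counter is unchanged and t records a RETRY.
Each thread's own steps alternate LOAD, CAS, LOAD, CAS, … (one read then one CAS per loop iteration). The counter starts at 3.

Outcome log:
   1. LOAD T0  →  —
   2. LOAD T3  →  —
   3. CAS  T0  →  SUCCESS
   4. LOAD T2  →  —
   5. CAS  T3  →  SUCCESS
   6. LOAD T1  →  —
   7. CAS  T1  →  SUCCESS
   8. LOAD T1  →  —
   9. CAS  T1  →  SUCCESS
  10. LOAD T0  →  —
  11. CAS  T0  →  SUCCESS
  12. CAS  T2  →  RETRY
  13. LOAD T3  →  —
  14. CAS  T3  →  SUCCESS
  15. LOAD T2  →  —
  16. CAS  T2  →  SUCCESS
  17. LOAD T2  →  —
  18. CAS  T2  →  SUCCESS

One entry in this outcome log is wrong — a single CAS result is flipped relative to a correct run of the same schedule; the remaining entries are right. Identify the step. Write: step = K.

step = 5

Reference trace:
T0 LOAD — after: cnt=3, r=3 — load
T3 LOAD — after: cnt=3, r=3 — load
T0 CAS — after: cnt=4, r=3 — ok
T2 LOAD — after: cnt=4, r=4 — load
T3 CAS — after: cnt=4, r=3 — retry
T1 LOAD — after: cnt=4, r=4 — load
T1 CAS — after: cnt=5, r=4 — ok
T1 LOAD — after: cnt=5, r=5 — load
T1 CAS — after: cnt=6, r=5 — ok
T0 LOAD — after: cnt=6, r=6 — load
T0 CAS — after: cnt=7, r=6 — ok
T2 CAS — after: cnt=7, r=4 — retry
T3 LOAD — after: cnt=7, r=7 — load
T3 CAS — after: cnt=8, r=7 — ok
T2 LOAD — after: cnt=8, r=8 — load
T2 CAS — after: cnt=9, r=8 — ok
T2 LOAD — after: cnt=9, r=9 — load
T2 CAS — after: cnt=10, r=9 — ok
Flip is step 5.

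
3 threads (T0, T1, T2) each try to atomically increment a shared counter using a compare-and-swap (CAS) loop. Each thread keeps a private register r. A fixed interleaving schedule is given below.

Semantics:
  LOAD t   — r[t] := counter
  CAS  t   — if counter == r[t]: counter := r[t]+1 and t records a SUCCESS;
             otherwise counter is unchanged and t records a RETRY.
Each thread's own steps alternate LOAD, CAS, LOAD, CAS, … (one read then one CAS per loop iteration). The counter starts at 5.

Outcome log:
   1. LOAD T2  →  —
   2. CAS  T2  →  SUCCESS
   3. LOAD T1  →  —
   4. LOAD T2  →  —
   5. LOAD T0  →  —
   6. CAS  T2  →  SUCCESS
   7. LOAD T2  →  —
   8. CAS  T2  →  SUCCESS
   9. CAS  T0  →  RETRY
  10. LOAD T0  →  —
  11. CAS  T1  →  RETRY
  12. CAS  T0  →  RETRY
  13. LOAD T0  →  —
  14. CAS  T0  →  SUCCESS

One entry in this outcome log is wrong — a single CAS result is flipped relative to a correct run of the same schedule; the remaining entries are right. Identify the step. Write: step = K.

step = 12

Correct run:
[1] T2.load  rd  (counter 5, T2.r 5)
[2] T2.cas  hit  (counter 6, T2.r 5)
[3] T1.load  rd  (counter 6, T1.r 6)
[4] T2.load  rd  (counter 6, T2.r 6)
[5] T0.load  rd  (counter 6, T0.r 6)
[6] T2.cas  hit  (counter 7, T2.r 6)
[7] T2.load  rd  (counter 7, T2.r 7)
[8] T2.cas  hit  (counter 8, T2.r 7)
[9] T0.cas  miss  (counter 8, T0.r 6)
[10] T0.load  rd  (counter 8, T0.r 8)
[11] T1.cas  miss  (counter 8, T1.r 6)
[12] T0.cas  hit  (counter 9, T0.r 8)
[13] T0.load  rd  (counter 9, T0.r 9)
[14] T0.cas  hit  (counter 10, T0.r 9)
Flip is step 12.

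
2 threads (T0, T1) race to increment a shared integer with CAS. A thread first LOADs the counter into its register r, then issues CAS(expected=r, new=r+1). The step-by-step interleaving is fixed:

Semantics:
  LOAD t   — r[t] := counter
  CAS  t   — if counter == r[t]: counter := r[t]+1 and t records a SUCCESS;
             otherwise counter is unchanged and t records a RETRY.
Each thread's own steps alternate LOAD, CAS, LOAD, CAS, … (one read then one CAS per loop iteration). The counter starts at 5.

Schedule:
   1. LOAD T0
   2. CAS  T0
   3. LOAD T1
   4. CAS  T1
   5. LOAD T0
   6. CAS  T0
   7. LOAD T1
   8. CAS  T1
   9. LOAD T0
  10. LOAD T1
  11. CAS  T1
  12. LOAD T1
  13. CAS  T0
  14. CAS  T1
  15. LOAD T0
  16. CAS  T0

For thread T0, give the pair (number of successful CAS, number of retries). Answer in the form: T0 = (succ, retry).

T0 LOAD — after: cnt=5, r=5 — load
T0 CAS — after: cnt=6, r=5 — ok
T1 LOAD — after: cnt=6, r=6 — load
T1 CAS — after: cnt=7, r=6 — ok
T0 LOAD — after: cnt=7, r=7 — load
T0 CAS — after: cnt=8, r=7 — ok
T1 LOAD — after: cnt=8, r=8 — load
T1 CAS — after: cnt=9, r=8 — ok
T0 LOAD — after: cnt=9, r=9 — load
T1 LOAD — after: cnt=9, r=9 — load
T1 CAS — after: cnt=10, r=9 — ok
T1 LOAD — after: cnt=10, r=10 — load
T0 CAS — after: cnt=10, r=9 — retry
T1 CAS — after: cnt=11, r=10 — ok
T0 LOAD — after: cnt=11, r=11 — load
T0 CAS — after: cnt=12, r=11 — ok

T0 = (3, 1)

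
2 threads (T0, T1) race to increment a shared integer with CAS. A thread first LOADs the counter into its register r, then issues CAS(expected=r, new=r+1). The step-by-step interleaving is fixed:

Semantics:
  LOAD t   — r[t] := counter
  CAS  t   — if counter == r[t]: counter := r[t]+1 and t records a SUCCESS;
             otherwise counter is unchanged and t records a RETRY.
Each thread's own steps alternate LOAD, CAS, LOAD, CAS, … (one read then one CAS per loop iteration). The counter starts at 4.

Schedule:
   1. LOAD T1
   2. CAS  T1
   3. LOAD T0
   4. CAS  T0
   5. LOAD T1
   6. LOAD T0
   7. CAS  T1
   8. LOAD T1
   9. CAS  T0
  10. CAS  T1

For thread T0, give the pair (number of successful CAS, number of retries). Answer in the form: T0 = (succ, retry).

T1 LOAD — after: cnt=4, r=4 — load
T1 CAS — after: cnt=5, r=4 — ok
T0 LOAD — after: cnt=5, r=5 — load
T0 CAS — after: cnt=6, r=5 — ok
T1 LOAD — after: cnt=6, r=6 — load
T0 LOAD — after: cnt=6, r=6 — load
T1 CAS — after: cnt=7, r=6 — ok
T1 LOAD — after: cnt=7, r=7 — load
T0 CAS — after: cnt=7, r=6 — retry
T1 CAS — after: cnt=8, r=7 — ok

T0 = (1, 1)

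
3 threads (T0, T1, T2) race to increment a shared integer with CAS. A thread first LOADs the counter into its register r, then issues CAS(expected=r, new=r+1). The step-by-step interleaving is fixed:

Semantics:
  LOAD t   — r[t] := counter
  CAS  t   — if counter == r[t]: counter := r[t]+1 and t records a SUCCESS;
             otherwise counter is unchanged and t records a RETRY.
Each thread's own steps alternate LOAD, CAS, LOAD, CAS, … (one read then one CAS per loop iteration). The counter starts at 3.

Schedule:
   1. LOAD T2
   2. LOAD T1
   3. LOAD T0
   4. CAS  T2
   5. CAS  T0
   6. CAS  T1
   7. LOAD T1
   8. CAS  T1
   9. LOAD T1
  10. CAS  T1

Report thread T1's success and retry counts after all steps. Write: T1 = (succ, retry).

T1 = (2, 1)

#1 T2 reads 3
#2 T1 reads 3
#3 T0 reads 3
#4 T2 CAS(3→4) writes; counter now 4
#5 T0 CAS(3→4) fails; counter now 4
#6 T1 CAS(3→4) fails; counter now 4
#7 T1 reads 4
#8 T1 CAS(4→5) writes; counter now 5
#9 T1 reads 5
#10 T1 CAS(5→6) writes; counter now 6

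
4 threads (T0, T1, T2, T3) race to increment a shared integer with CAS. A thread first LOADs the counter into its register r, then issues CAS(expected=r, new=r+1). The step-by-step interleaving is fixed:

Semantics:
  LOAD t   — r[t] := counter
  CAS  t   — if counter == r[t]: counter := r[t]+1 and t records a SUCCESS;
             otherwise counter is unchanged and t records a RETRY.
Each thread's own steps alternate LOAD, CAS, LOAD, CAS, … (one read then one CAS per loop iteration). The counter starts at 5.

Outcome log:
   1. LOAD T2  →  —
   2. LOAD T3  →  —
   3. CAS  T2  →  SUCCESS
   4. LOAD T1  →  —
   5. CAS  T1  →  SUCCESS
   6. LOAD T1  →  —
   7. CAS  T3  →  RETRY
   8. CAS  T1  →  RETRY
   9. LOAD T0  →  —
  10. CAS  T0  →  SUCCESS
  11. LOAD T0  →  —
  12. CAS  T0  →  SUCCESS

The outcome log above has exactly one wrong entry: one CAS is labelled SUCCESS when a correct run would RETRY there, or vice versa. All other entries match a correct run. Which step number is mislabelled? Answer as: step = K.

step = 8

Reference trace:
T2 LOAD — after: cnt=5, r=5 — load
T3 LOAD — after: cnt=5, r=5 — load
T2 CAS — after: cnt=6, r=5 — ok
T1 LOAD — after: cnt=6, r=6 — load
T1 CAS — after: cnt=7, r=6 — ok
T1 LOAD — after: cnt=7, r=7 — load
T3 CAS — after: cnt=7, r=5 — retry
T1 CAS — after: cnt=8, r=7 — ok
T0 LOAD — after: cnt=8, r=8 — load
T0 CAS — after: cnt=9, r=8 — ok
T0 LOAD — after: cnt=9, r=9 — load
T0 CAS — after: cnt=10, r=9 — ok
Flip is step 8.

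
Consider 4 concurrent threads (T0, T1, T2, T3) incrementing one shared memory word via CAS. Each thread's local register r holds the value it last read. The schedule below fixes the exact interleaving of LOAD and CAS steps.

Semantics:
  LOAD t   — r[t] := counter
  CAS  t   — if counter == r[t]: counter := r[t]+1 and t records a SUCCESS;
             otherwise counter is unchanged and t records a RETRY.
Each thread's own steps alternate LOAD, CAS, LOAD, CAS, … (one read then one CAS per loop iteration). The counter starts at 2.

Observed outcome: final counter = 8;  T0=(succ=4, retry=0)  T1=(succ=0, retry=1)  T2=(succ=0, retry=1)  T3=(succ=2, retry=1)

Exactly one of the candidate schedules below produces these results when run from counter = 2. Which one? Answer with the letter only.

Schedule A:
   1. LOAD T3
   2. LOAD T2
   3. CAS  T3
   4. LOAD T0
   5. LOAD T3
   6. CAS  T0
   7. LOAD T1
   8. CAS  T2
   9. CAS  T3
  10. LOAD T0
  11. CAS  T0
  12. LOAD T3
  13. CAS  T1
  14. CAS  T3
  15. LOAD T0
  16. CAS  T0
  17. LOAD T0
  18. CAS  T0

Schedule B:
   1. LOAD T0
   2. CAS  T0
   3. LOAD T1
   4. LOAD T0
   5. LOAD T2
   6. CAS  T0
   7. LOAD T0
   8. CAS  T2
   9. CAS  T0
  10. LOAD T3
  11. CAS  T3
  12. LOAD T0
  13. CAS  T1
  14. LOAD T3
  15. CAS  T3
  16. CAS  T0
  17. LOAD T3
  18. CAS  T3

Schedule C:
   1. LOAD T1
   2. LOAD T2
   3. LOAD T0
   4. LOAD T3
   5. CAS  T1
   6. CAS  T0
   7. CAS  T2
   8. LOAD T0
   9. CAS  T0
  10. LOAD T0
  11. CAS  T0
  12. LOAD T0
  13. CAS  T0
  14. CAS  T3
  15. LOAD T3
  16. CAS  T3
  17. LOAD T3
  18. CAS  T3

A

Run A:
[1] T3.load  rd  (counter 2, T3.r 2)
[2] T2.load  rd  (counter 2, T2.r 2)
[3] T3.cas  hit  (counter 3, T3.r 2)
[4] T0.load  rd  (counter 3, T0.r 3)
[5] T3.load  rd  (counter 3, T3.r 3)
[6] T0.cas  hit  (counter 4, T0.r 3)
[7] T1.load  rd  (counter 4, T1.r 4)
[8] T2.cas  miss  (counter 4, T2.r 2)
[9] T3.cas  miss  (counter 4, T3.r 3)
[10] T0.load  rd  (counter 4, T0.r 4)
[11] T0.cas  hit  (counter 5, T0.r 4)
[12] T3.load  rd  (counter 5, T3.r 5)
[13] T1.cas  miss  (counter 5, T1.r 4)
[14] T3.cas  hit  (counter 6, T3.r 5)
[15] T0.load  rd  (counter 6, T0.r 6)
[16] T0.cas  hit  (counter 7, T0.r 6)
[17] T0.load  rd  (counter 7, T0.r 7)
[18] T0.cas  hit  (counter 8, T0.r 7)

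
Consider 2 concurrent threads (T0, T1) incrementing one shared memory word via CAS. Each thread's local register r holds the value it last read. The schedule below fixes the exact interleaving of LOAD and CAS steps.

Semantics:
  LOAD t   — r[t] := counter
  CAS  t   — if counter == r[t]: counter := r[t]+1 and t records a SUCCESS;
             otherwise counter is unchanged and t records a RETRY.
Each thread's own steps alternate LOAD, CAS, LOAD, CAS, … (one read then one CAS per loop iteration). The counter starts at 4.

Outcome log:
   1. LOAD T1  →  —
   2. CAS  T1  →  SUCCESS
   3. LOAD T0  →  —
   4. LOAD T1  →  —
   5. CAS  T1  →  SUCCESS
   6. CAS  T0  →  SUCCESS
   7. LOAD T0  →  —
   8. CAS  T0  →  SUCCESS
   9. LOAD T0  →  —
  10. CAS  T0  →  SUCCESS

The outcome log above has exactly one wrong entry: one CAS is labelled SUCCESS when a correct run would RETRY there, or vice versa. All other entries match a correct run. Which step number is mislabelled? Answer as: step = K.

step = 6

Re-executing:
#1 T1 reads 4
#2 T1 CAS(4→5) writes; counter now 5
#3 T0 reads 5
#4 T1 reads 5
#5 T1 CAS(5→6) writes; counter now 6
#6 T0 CAS(5→6) fails; counter now 6
#7 T0 reads 6
#8 T0 CAS(6→7) writes; counter now 7
#9 T0 reads 7
#10 T0 CAS(7→8) writes; counter now 8
Mismatch at 6.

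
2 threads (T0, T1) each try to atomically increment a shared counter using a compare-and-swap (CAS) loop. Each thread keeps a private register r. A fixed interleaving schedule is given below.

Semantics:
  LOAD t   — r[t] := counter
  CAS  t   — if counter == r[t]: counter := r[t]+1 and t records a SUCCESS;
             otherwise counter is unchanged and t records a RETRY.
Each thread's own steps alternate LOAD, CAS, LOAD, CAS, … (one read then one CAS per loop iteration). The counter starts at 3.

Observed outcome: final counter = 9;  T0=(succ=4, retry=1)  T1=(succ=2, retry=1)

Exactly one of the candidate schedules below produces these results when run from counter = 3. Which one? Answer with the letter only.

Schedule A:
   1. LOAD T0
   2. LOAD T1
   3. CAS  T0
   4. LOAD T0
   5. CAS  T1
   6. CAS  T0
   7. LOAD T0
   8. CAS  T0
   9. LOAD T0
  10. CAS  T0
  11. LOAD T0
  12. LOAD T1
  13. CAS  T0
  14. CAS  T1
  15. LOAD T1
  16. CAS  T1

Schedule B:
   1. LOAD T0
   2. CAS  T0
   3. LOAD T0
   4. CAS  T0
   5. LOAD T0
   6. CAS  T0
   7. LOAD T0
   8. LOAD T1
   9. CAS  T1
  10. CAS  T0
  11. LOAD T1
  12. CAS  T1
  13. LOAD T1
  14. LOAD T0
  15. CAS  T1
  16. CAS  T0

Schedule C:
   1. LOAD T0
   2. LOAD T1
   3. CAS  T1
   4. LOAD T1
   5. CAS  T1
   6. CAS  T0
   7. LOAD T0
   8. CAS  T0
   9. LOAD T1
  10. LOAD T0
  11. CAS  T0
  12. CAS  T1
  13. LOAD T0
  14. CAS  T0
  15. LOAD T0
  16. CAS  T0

C

Tracing schedule C:
#1 T0 reads 3
#2 T1 reads 3
#3 T1 CAS(3→4) writes; counter now 4
#4 T1 reads 4
#5 T1 CAS(4→5) writes; counter now 5
#6 T0 CAS(3→4) fails; counter now 5
#7 T0 reads 5
#8 T0 CAS(5→6) writes; counter now 6
#9 T1 reads 6
#10 T0 reads 6
#11 T0 CAS(6→7) writes; counter now 7
#12 T1 CAS(6→7) fails; counter now 7
#13 T0 reads 7
#14 T0 CAS(7→8) writes; counter now 8
#15 T0 reads 8
#16 T0 CAS(8→9) writes; counter now 9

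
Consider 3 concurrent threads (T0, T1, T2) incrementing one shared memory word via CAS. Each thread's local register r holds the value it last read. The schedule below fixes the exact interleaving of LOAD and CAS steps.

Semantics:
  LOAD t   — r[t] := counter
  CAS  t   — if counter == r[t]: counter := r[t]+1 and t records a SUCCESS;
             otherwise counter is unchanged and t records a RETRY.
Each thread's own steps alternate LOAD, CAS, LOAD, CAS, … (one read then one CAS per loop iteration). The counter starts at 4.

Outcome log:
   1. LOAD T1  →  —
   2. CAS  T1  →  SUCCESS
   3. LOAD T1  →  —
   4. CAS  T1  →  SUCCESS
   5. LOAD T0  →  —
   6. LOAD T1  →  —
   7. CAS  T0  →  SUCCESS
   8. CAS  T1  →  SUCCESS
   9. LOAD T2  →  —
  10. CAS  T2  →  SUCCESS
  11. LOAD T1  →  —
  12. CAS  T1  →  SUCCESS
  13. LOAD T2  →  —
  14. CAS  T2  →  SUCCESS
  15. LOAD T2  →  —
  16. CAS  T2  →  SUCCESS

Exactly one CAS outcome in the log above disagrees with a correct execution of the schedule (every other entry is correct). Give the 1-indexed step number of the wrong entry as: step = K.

step = 8

Reference trace:
   1) LOAD T1:  M=4  r_T1=4
   2) CAS  T1:  M=5  r_T1=4 ✓
   3) LOAD T1:  M=5  r_T1=5
   4) CAS  T1:  M=6  r_T1=5 ✓
   5) LOAD T0:  M=6  r_T0=6
   6) LOAD T1:  M=6  r_T1=6
   7) CAS  T0:  M=7  r_T0=6 ✓
   8) CAS  T1:  M=7  r_T1=6 ✗
   9) LOAD T2:  M=7  r_T2=7
  10) CAS  T2:  M=8  r_T2=7 ✓
  11) LOAD T1:  M=8  r_T1=8
  12) CAS  T1:  M=9  r_T1=8 ✓
  13) LOAD T2:  M=9  r_T2=9
  14) CAS  T2:  M=10  r_T2=9 ✓
  15) LOAD T2:  M=10  r_T2=10
  16) CAS  T2:  M=11  r_T2=10 ✓
Flip is step 8.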